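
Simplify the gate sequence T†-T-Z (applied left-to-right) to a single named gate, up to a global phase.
Z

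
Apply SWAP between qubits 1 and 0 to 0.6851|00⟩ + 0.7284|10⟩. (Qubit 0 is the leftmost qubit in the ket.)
0.6851|00⟩ + 0.7284|01⟩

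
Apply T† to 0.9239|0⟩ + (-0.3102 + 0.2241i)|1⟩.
0.9239|0⟩ + (-0.06088 + 0.3778i)|1⟩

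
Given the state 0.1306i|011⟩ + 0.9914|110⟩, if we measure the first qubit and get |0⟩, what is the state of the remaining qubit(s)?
i|11⟩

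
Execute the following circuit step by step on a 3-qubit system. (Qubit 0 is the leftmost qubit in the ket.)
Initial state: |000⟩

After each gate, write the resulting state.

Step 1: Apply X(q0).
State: |100⟩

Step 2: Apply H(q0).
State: 1/√2|000⟩ - 1/√2|100⟩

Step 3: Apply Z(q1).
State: 1/√2|000⟩ - 1/√2|100⟩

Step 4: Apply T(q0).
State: 1/√2|000⟩ + (-1/2 - (1/2)i)|100⟩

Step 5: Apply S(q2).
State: 1/√2|000⟩ + (-1/2 - (1/2)i)|100⟩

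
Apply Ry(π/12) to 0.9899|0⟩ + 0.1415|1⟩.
0.963|0⟩ + 0.2695|1⟩

Ry(π/12) = [[cos(θ/2), −sin(θ/2)], [sin(θ/2), cos(θ/2)]]; θ = π/12, cos(θ/2) ≈ 0.991445, sin(θ/2) ≈ 0.130526.
With a = amp(|0⟩) = 0.9899 and b = amp(|1⟩) = 0.1415:
new amp(|0⟩) = (0.991445)·a + (-0.130526)·b = 0.963
new amp(|1⟩) = (0.130526)·a + (0.991445)·b = 0.2695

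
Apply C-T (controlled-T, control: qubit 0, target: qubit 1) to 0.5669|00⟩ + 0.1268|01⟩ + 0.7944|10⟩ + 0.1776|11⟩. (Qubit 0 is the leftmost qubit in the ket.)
0.5669|00⟩ + 0.1268|01⟩ + 0.7944|10⟩ + (0.1256 + 0.1256i)|11⟩

C-T leaves the control-|0⟩ kets |00⟩, |01⟩ unchanged and applies T to qubit 1 on the control-|1⟩ pair (|10⟩, |11⟩).
T = [[1, 0], [0, (1/√2 + (1/√2)i)]].
With a = amp(|10⟩) = 0.7944 and b = amp(|11⟩) = 0.1776:
new amp(|10⟩) = (1)·a = 0.7944
new amp(|11⟩) = (1/√2 + (1/√2)i)·b = (0.1256 + 0.1256i)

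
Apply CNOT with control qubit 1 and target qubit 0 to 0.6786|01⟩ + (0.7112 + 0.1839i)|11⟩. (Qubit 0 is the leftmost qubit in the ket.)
(0.7112 + 0.1839i)|01⟩ + 0.6786|11⟩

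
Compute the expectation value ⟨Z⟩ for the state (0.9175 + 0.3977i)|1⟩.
-1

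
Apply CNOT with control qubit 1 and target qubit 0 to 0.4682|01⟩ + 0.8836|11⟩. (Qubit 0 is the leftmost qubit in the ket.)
0.8836|01⟩ + 0.4682|11⟩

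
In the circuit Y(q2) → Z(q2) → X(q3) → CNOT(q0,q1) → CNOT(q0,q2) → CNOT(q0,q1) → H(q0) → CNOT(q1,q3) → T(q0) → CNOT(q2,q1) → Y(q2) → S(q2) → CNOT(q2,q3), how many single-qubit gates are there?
7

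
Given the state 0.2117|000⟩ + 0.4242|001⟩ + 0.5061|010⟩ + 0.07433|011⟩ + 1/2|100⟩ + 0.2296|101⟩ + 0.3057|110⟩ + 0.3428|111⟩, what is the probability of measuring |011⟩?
0.005525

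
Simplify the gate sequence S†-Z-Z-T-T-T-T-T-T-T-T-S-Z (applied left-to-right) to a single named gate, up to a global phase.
Z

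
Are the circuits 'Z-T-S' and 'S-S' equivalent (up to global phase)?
No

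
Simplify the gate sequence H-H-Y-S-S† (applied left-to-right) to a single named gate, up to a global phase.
Y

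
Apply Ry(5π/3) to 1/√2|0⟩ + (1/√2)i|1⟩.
(-0.6124 - (1/√8)i)|0⟩ + (1/√8 - 0.6124i)|1⟩

Ry(5π/3) = [[cos(θ/2), −sin(θ/2)], [sin(θ/2), cos(θ/2)]]; θ = 5π/3, cos(θ/2) ≈ -0.866025, sin(θ/2) ≈ 0.5.
With a = amp(|0⟩) = 1/√2 and b = amp(|1⟩) = (1/√2)i:
new amp(|0⟩) = (-0.866025)·a + (-0.5)·b = (-0.6124 - (1/√8)i)
new amp(|1⟩) = (0.5)·a + (-0.866025)·b = (1/√8 - 0.6124i)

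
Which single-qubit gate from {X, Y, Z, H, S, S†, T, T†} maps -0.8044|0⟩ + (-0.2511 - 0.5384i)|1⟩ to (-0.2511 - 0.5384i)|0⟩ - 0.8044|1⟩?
X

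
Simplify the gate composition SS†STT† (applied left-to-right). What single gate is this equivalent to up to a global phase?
S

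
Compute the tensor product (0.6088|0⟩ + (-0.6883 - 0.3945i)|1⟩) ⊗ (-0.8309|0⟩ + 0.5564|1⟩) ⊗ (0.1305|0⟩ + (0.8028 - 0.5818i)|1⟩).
-0.06601|000⟩ + (-0.4061 + 0.2943i)|001⟩ + 0.04421|010⟩ + (0.2719 - 0.1971i)|011⟩ + (0.07463 + 0.04278i)|100⟩ + (0.6498 - 0.06959i)|101⟩ + (-0.04998 - 0.02864i)|110⟩ + (-0.4352 + 0.0466i)|111⟩

amp(|b₁b₂…⟩) = product of the factor amplitudes for bits b₁, b₂, …; only kets whose every factor amplitude is nonzero survive.
|000⟩: (0.6088)(-0.8309)(0.1305) = -0.06601
|001⟩: (0.6088)(-0.8309)(0.8028 - 0.5818i) = (-0.4061 + 0.2943i)
|010⟩: (0.6088)(0.5564)(0.1305) = 0.04421
|011⟩: (0.6088)(0.5564)(0.8028 - 0.5818i) = (0.2719 - 0.1971i)
|100⟩: (-0.6883 - 0.3945i)(-0.8309)(0.1305) = (0.07463 + 0.04278i)
|101⟩: (-0.6883 - 0.3945i)(-0.8309)(0.8028 - 0.5818i) = (0.6498 - 0.06959i)
|110⟩: (-0.6883 - 0.3945i)(0.5564)(0.1305) = (-0.04998 - 0.02864i)
|111⟩: (-0.6883 - 0.3945i)(0.5564)(0.8028 - 0.5818i) = (-0.4352 + 0.0466i)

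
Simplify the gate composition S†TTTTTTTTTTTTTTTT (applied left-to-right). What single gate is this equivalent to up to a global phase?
S†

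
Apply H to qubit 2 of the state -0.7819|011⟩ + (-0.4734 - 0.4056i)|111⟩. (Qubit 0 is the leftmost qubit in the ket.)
-0.5529|010⟩ + 0.5529|011⟩ + (-0.3347 - 0.2868i)|110⟩ + (0.3347 + 0.2868i)|111⟩

H on qubit 2 mixes each pair of kets that differ only in qubit 2: amplitudes (a, b) of (|…0…⟩, |…1…⟩) become ((a + b)/√2, (a − b)/√2). Kets absent from the input have amplitude 0.
(|010⟩, |011⟩): (a, b) = (0, -0.7819) → (-0.5529, 0.5529)
(|110⟩, |111⟩): (a, b) = (0, (-0.4734 - 0.4056i)) → ((-0.3347 - 0.2868i), (0.3347 + 0.2868i))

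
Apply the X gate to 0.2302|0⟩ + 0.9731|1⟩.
0.9731|0⟩ + 0.2302|1⟩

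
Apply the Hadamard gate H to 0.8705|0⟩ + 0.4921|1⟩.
0.9635|0⟩ + 0.2676|1⟩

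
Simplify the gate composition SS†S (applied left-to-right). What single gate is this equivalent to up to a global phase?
S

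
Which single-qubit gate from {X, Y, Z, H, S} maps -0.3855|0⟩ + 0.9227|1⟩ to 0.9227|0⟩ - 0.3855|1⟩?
X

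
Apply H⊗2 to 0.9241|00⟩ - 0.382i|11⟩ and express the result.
(0.4621 - 0.191i)|00⟩ + (0.4621 + 0.191i)|01⟩ + (0.4621 + 0.191i)|10⟩ + (0.4621 - 0.191i)|11⟩

H⊗2 gives amp(|y⟩) = (1/2) Σ_x (−1)^(x·y) amp(|x⟩), where x·y is the number of positions in which both x and y have a 1.
|00⟩: (0.9241 - 0.382i)/2 = (0.4621 - 0.191i)
|01⟩: (0.9241 + 0.382i)/2 = (0.4621 + 0.191i)
|10⟩: (0.9241 + 0.382i)/2 = (0.4621 + 0.191i)
|11⟩: (0.9241 - 0.382i)/2 = (0.4621 - 0.191i)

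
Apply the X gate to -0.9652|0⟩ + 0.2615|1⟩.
0.2615|0⟩ - 0.9652|1⟩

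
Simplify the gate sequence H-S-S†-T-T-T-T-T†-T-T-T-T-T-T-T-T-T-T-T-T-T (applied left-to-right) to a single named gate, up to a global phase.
H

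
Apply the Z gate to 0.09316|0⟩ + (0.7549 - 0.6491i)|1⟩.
0.09316|0⟩ + (-0.7549 + 0.6491i)|1⟩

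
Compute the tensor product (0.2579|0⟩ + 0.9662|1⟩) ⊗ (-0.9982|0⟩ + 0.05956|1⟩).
-0.2574|00⟩ + 0.01536|01⟩ - 0.9645|10⟩ + 0.05755|11⟩

amp(|b₁b₂…⟩) = product of the factor amplitudes for bits b₁, b₂, …; only kets whose every factor amplitude is nonzero survive.
|00⟩: (0.2579)(-0.9982) = -0.2574
|01⟩: (0.2579)(0.05956) = 0.01536
|10⟩: (0.9662)(-0.9982) = -0.9645
|11⟩: (0.9662)(0.05956) = 0.05755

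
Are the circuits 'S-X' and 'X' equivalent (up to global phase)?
No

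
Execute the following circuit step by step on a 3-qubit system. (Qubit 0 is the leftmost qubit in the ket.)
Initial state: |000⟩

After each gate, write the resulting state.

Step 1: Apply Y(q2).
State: i|001⟩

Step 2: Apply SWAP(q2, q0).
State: i|100⟩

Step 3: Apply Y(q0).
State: |000⟩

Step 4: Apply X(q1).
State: |010⟩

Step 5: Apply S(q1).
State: i|010⟩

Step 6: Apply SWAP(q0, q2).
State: i|010⟩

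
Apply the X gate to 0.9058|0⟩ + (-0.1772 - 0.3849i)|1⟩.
(-0.1772 - 0.3849i)|0⟩ + 0.9058|1⟩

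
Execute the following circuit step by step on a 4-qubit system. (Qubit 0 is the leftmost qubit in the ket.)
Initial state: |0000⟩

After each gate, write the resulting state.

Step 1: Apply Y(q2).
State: i|0010⟩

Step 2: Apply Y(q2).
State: |0000⟩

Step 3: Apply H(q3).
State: 1/√2|0000⟩ + 1/√2|0001⟩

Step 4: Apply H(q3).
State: |0000⟩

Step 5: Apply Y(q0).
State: i|1000⟩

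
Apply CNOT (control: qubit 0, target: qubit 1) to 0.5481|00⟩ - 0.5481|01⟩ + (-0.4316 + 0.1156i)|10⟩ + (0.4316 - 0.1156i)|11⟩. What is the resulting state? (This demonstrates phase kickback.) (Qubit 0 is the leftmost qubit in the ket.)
0.5481|00⟩ - 0.5481|01⟩ + (0.4316 - 0.1156i)|10⟩ + (-0.4316 + 0.1156i)|11⟩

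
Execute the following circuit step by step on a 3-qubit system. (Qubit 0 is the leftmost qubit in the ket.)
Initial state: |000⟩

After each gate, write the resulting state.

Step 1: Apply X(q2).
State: |001⟩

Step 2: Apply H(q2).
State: 1/√2|000⟩ - 1/√2|001⟩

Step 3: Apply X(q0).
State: 1/√2|100⟩ - 1/√2|101⟩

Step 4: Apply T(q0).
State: (1/2 + (1/2)i)|100⟩ + (-1/2 - (1/2)i)|101⟩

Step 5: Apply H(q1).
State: (1/√8 + (1/√8)i)|100⟩ + (-1/√8 - (1/√8)i)|101⟩ + (1/√8 + (1/√8)i)|110⟩ + (-1/√8 - (1/√8)i)|111⟩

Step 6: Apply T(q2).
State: (1/√8 + (1/√8)i)|100⟩ - (1/2)i|101⟩ + (1/√8 + (1/√8)i)|110⟩ - (1/2)i|111⟩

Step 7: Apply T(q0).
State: (1/2)i|100⟩ + (1/√8 - (1/√8)i)|101⟩ + (1/2)i|110⟩ + (1/√8 - (1/√8)i)|111⟩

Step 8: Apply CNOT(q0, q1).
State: (1/2)i|100⟩ + (1/√8 - (1/√8)i)|101⟩ + (1/2)i|110⟩ + (1/√8 - (1/√8)i)|111⟩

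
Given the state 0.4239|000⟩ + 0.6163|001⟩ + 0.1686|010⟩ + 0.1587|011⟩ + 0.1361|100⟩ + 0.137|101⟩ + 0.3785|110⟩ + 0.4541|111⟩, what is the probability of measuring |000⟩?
0.1797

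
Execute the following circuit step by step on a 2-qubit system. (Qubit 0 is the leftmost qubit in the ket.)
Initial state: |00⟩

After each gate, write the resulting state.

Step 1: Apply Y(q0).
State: i|10⟩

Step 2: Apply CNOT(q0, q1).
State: i|11⟩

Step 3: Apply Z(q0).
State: -i|11⟩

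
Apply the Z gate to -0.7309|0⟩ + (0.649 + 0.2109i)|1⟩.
-0.7309|0⟩ + (-0.649 - 0.2109i)|1⟩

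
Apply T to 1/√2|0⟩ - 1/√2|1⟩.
1/√2|0⟩ + (-1/2 - (1/2)i)|1⟩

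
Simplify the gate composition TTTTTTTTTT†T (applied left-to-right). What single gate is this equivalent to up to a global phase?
T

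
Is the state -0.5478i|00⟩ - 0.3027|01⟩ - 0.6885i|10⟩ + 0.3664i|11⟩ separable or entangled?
Entangled

Writing the state as a|00⟩ + b|01⟩ + c|10⟩ + d|11⟩, it is a product state iff ad − bc = 0.
Here (a, b, c, d) = (-0.5478i, -0.3027, -0.6885i, 0.3664i): ad − bc = (-0.5478i)(0.3664i) − (-0.3027)(-0.6885i) = (0.2007 - 0.2084i) ≠ 0, so the state is entangled.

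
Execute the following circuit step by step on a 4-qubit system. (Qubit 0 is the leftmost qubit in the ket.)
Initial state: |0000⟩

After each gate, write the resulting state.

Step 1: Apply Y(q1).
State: i|0100⟩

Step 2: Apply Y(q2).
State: -|0110⟩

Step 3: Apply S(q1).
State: -i|0110⟩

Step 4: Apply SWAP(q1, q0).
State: -i|1010⟩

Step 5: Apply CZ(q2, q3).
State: -i|1010⟩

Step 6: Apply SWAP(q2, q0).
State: -i|1010⟩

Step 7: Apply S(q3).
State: -i|1010⟩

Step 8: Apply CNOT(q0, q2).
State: -i|1000⟩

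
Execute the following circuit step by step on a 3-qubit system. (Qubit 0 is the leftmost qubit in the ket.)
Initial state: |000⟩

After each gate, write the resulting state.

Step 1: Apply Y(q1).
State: i|010⟩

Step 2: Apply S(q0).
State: i|010⟩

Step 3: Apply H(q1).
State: (1/√2)i|000⟩ - (1/√2)i|010⟩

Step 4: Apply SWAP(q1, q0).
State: (1/√2)i|000⟩ - (1/√2)i|100⟩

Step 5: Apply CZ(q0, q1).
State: (1/√2)i|000⟩ - (1/√2)i|100⟩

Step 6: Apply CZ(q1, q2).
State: (1/√2)i|000⟩ - (1/√2)i|100⟩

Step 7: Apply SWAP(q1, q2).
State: (1/√2)i|000⟩ - (1/√2)i|100⟩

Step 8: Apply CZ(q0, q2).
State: (1/√2)i|000⟩ - (1/√2)i|100⟩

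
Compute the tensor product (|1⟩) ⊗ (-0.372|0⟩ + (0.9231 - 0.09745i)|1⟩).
-0.372|10⟩ + (0.9231 - 0.09745i)|11⟩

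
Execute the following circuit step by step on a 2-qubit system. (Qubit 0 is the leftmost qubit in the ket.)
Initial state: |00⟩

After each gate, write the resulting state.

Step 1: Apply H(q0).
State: 1/√2|00⟩ + 1/√2|10⟩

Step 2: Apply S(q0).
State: 1/√2|00⟩ + (1/√2)i|10⟩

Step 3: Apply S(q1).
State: 1/√2|00⟩ + (1/√2)i|10⟩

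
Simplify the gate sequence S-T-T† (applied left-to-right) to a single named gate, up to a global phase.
S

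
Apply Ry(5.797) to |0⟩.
-0.9706|0⟩ + 0.2407|1⟩

Ry(5.797) = [[cos(θ/2), −sin(θ/2)], [sin(θ/2), cos(θ/2)]]; θ = 5.797, cos(θ/2) ≈ -0.970598, sin(θ/2) ≈ 0.240705.
With a = amp(|0⟩) = 1 and b = amp(|1⟩) = 0:
new amp(|0⟩) = (-0.970598)·a + (-0.240705)·b = -0.9706
new amp(|1⟩) = (0.240705)·a + (-0.970598)·b = 0.2407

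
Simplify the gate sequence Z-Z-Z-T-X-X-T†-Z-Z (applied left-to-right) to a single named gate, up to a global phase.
Z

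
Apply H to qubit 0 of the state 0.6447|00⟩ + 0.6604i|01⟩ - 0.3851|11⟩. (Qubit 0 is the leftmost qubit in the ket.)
0.4559|00⟩ + (-0.2723 + 0.467i)|01⟩ + 0.4559|10⟩ + (0.2723 + 0.467i)|11⟩

H on qubit 0 mixes each pair of kets that differ only in qubit 0: amplitudes (a, b) of (|…0…⟩, |…1…⟩) become ((a + b)/√2, (a − b)/√2). Kets absent from the input have amplitude 0.
(|00⟩, |10⟩): (a, b) = (0.6447, 0) → (0.4559, 0.4559)
(|01⟩, |11⟩): (a, b) = (0.6604i, -0.3851) → ((-0.2723 + 0.467i), (0.2723 + 0.467i))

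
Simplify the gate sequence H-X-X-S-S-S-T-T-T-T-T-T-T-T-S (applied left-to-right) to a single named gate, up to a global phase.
H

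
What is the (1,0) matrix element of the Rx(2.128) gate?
-0.8743i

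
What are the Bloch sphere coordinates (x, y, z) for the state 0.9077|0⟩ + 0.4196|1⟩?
(0.7617, 0, 0.6479)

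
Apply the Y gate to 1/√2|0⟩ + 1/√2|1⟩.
-(1/√2)i|0⟩ + (1/√2)i|1⟩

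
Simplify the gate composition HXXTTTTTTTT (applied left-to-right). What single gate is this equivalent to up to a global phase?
H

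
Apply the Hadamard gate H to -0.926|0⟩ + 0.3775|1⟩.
-0.3878|0⟩ - 0.9217|1⟩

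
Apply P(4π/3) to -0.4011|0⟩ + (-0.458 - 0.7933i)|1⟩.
-0.4011|0⟩ + (-0.458 + 0.7933i)|1⟩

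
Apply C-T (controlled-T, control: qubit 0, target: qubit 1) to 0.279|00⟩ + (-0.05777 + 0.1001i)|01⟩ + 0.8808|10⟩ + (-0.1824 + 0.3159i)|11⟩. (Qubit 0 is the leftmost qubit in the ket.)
0.279|00⟩ + (-0.05777 + 0.1001i)|01⟩ + 0.8808|10⟩ + (-0.3524 + 0.0944i)|11⟩

C-T leaves the control-|0⟩ kets |00⟩, |01⟩ unchanged and applies T to qubit 1 on the control-|1⟩ pair (|10⟩, |11⟩).
T = [[1, 0], [0, (1/√2 + (1/√2)i)]].
With a = amp(|10⟩) = 0.8808 and b = amp(|11⟩) = (-0.1824 + 0.3159i):
new amp(|10⟩) = (1)·a = 0.8808
new amp(|11⟩) = (1/√2 + (1/√2)i)·b = (-0.3524 + 0.0944i)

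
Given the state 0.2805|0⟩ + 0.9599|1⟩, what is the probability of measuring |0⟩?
0.07868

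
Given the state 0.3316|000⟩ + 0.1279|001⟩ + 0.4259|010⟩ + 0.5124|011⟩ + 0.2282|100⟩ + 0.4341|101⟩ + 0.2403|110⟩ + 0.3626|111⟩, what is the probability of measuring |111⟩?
0.1315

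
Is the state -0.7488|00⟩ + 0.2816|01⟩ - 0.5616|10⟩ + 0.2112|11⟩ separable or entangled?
Separable

Writing the state as a|00⟩ + b|01⟩ + c|10⟩ + d|11⟩, it is a product state iff ad − bc = 0.
Here (a, b, c, d) = (-0.7488, 0.2816, -0.5616, 0.2112): ad − bc = (-0.7488)(0.2112) − (0.2816)(-0.5616) = 0, so the state is separable.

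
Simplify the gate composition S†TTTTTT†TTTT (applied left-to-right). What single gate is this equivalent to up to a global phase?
S†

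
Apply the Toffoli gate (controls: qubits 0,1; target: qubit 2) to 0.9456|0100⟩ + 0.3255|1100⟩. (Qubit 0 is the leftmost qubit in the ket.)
0.9456|0100⟩ + 0.3255|1110⟩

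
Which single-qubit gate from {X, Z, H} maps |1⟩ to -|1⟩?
Z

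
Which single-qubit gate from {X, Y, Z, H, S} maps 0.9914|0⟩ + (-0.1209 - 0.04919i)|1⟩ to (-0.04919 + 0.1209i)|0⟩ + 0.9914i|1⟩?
Y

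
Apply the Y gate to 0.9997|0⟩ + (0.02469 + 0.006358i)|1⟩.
(0.006358 - 0.02469i)|0⟩ + 0.9997i|1⟩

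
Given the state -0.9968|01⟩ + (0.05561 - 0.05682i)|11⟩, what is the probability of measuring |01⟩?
0.9936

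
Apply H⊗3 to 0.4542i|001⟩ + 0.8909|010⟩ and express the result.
(0.315 + 0.1606i)|000⟩ + (0.315 - 0.1606i)|001⟩ + (-0.315 + 0.1606i)|010⟩ + (-0.315 - 0.1606i)|011⟩ + (0.315 + 0.1606i)|100⟩ + (0.315 - 0.1606i)|101⟩ + (-0.315 + 0.1606i)|110⟩ + (-0.315 - 0.1606i)|111⟩

H⊗3 gives amp(|y⟩) = (1/2√2) Σ_x (−1)^(x·y) amp(|x⟩), where x·y is the number of positions in which both x and y have a 1.
|000⟩: (0.4542i + 0.8909)/(2√2) = (0.315 + 0.1606i)
|001⟩: (-0.4542i + 0.8909)/(2√2) = (0.315 - 0.1606i)
|010⟩: (0.4542i - 0.8909)/(2√2) = (-0.315 + 0.1606i)
|011⟩: (-0.4542i - 0.8909)/(2√2) = (-0.315 - 0.1606i)
|100⟩: (0.4542i + 0.8909)/(2√2) = (0.315 + 0.1606i)
|101⟩: (-0.4542i + 0.8909)/(2√2) = (0.315 - 0.1606i)
|110⟩: (0.4542i - 0.8909)/(2√2) = (-0.315 + 0.1606i)
|111⟩: (-0.4542i - 0.8909)/(2√2) = (-0.315 - 0.1606i)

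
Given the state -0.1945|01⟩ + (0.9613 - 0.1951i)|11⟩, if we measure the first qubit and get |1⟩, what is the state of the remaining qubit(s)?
(0.98 - 0.1989i)|1⟩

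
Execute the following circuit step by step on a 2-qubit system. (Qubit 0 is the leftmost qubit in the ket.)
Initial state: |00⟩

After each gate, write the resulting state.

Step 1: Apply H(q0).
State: 1/√2|00⟩ + 1/√2|10⟩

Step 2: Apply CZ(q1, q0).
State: 1/√2|00⟩ + 1/√2|10⟩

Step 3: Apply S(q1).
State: 1/√2|00⟩ + 1/√2|10⟩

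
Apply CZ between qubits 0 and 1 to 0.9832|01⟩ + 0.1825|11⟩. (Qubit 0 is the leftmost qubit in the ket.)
0.9832|01⟩ - 0.1825|11⟩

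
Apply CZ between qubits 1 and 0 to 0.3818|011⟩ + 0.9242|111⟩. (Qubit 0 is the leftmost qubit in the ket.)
0.3818|011⟩ - 0.9242|111⟩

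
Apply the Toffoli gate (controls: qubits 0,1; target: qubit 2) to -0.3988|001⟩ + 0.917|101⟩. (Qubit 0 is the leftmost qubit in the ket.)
-0.3988|001⟩ + 0.917|101⟩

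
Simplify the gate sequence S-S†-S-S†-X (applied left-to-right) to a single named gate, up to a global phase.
X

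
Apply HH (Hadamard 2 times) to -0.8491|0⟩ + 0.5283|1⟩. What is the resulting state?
-0.8491|0⟩ + 0.5283|1⟩

H² = I, so an even number of Hadamards cancels: H^2 = I and the state is unchanged.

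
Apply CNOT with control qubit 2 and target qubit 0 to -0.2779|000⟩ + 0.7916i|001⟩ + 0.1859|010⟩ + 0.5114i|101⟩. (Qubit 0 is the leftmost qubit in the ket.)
-0.2779|000⟩ + 0.5114i|001⟩ + 0.1859|010⟩ + 0.7916i|101⟩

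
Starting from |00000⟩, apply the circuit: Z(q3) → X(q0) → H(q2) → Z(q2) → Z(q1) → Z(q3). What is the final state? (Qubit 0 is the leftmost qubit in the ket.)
1/√2|10000⟩ - 1/√2|10100⟩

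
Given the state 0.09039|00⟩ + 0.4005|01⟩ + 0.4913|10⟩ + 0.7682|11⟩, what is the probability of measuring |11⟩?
0.5901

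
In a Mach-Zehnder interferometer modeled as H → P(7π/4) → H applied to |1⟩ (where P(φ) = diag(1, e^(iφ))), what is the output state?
(0.1464 + (1/√8)i)|0⟩ + (0.8536 - (1/√8)i)|1⟩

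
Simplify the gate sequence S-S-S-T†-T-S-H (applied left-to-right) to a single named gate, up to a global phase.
H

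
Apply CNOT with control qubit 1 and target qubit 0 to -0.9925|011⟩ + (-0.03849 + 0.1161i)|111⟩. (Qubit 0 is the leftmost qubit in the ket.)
(-0.03849 + 0.1161i)|011⟩ - 0.9925|111⟩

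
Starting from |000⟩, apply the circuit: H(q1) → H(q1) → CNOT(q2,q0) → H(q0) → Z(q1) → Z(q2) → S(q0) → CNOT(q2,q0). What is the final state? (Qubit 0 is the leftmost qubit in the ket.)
1/√2|000⟩ + (1/√2)i|100⟩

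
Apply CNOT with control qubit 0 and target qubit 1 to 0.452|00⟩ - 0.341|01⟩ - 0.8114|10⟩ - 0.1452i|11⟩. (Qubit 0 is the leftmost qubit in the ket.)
0.452|00⟩ - 0.341|01⟩ - 0.1452i|10⟩ - 0.8114|11⟩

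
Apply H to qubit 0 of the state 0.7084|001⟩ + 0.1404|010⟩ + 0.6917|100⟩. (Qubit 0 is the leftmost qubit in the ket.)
0.4891|000⟩ + 0.5009|001⟩ + 0.09928|010⟩ - 0.4891|100⟩ + 0.5009|101⟩ + 0.09928|110⟩

H on qubit 0 mixes each pair of kets that differ only in qubit 0: amplitudes (a, b) of (|…0…⟩, |…1…⟩) become ((a + b)/√2, (a − b)/√2). Kets absent from the input have amplitude 0.
(|000⟩, |100⟩): (a, b) = (0, 0.6917) → (0.4891, -0.4891)
(|001⟩, |101⟩): (a, b) = (0.7084, 0) → (0.5009, 0.5009)
(|010⟩, |110⟩): (a, b) = (0.1404, 0) → (0.09928, 0.09928)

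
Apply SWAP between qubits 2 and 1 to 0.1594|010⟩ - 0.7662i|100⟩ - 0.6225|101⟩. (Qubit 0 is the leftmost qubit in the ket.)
0.1594|001⟩ - 0.7662i|100⟩ - 0.6225|110⟩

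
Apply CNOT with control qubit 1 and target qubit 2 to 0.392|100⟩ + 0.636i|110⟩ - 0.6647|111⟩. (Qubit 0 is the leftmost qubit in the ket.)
0.392|100⟩ - 0.6647|110⟩ + 0.636i|111⟩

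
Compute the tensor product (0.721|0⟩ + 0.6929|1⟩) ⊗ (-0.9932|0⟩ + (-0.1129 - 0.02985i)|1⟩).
-0.7161|00⟩ + (-0.0814 - 0.02152i)|01⟩ - 0.6882|10⟩ + (-0.07823 - 0.02068i)|11⟩

amp(|b₁b₂…⟩) = product of the factor amplitudes for bits b₁, b₂, …; only kets whose every factor amplitude is nonzero survive.
|00⟩: (0.721)(-0.9932) = -0.7161
|01⟩: (0.721)(-0.1129 - 0.02985i) = (-0.0814 - 0.02152i)
|10⟩: (0.6929)(-0.9932) = -0.6882
|11⟩: (0.6929)(-0.1129 - 0.02985i) = (-0.07823 - 0.02068i)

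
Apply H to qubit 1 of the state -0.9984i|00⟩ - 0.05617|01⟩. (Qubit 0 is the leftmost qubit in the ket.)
(-0.03972 - 0.706i)|00⟩ + (0.03972 - 0.706i)|01⟩

H on qubit 1 mixes each pair of kets that differ only in qubit 1: amplitudes (a, b) of (|…0…⟩, |…1…⟩) become ((a + b)/√2, (a − b)/√2). Kets absent from the input have amplitude 0.
(|00⟩, |01⟩): (a, b) = (-0.9984i, -0.05617) → ((-0.03972 - 0.706i), (0.03972 - 0.706i))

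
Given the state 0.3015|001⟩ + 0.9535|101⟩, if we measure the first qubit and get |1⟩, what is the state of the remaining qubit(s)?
|01⟩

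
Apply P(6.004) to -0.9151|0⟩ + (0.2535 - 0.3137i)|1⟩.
-0.9151|0⟩ + (0.1572 - 0.3714i)|1⟩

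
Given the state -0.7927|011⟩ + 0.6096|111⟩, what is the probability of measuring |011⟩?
0.6284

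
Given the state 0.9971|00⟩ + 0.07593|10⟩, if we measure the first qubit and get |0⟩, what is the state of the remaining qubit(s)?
|0⟩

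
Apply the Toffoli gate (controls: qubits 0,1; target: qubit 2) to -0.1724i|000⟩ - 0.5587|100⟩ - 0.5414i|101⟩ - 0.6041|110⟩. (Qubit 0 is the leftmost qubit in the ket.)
-0.1724i|000⟩ - 0.5587|100⟩ - 0.5414i|101⟩ - 0.6041|111⟩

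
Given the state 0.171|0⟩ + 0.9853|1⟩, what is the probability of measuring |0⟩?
0.02924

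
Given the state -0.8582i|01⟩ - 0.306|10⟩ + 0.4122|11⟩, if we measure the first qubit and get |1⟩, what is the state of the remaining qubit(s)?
-0.5961|0⟩ + 0.8029|1⟩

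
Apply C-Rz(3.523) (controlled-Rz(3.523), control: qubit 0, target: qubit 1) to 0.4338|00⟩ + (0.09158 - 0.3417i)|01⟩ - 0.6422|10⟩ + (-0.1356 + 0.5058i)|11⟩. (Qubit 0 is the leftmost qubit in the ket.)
0.4338|00⟩ + (0.09158 - 0.3417i)|01⟩ + (0.1217 + 0.6306i)|10⟩ + (-0.4709 - 0.229i)|11⟩

C-Rz(3.523) leaves the control-|0⟩ kets |00⟩, |01⟩ unchanged and applies Rz(3.523) to qubit 1 on the control-|1⟩ pair (|10⟩, |11⟩).
Rz(3.523) = [[e^(−iθ/2), 0], [0, e^(iθ/2)]] with e^(±iθ/2) = cos(θ/2) ± i·sin(θ/2); θ = 3.523, cos(θ/2) ≈ -0.18955, sin(θ/2) ≈ 0.981871.
With a = amp(|10⟩) = -0.6422 and b = amp(|11⟩) = (-0.1356 + 0.5058i):
new amp(|10⟩) = (-0.18955 - 0.981871i)·a = (0.1217 + 0.6306i)
new amp(|11⟩) = (-0.18955 + 0.981871i)·b = (-0.4709 - 0.229i)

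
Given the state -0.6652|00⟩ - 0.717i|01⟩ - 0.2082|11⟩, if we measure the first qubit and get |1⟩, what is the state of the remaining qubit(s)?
-|1⟩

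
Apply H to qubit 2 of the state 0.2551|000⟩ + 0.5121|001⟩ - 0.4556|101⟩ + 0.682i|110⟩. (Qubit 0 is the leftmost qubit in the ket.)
0.5425|000⟩ - 0.1817|001⟩ - 0.3222|100⟩ + 0.3222|101⟩ + 0.4822i|110⟩ + 0.4822i|111⟩

H on qubit 2 mixes each pair of kets that differ only in qubit 2: amplitudes (a, b) of (|…0…⟩, |…1…⟩) become ((a + b)/√2, (a − b)/√2). Kets absent from the input have amplitude 0.
(|000⟩, |001⟩): (a, b) = (0.2551, 0.5121) → (0.5425, -0.1817)
(|100⟩, |101⟩): (a, b) = (0, -0.4556) → (-0.3222, 0.3222)
(|110⟩, |111⟩): (a, b) = (0.682i, 0) → (0.4822i, 0.4822i)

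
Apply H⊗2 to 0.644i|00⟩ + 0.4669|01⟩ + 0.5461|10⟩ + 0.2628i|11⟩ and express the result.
(0.5065 + 0.4534i)|00⟩ + (0.0396 + 0.1906i)|01⟩ + (-0.0396 + 0.1906i)|10⟩ + (-0.5065 + 0.4534i)|11⟩

H⊗2 gives amp(|y⟩) = (1/2) Σ_x (−1)^(x·y) amp(|x⟩), where x·y is the number of positions in which both x and y have a 1.
|00⟩: (0.644i + 0.4669 + 0.5461 + 0.2628i)/2 = (0.5065 + 0.4534i)
|01⟩: (0.644i - 0.4669 + 0.5461 - 0.2628i)/2 = (0.0396 + 0.1906i)
|10⟩: (0.644i + 0.4669 - 0.5461 - 0.2628i)/2 = (-0.0396 + 0.1906i)
|11⟩: (0.644i - 0.4669 - 0.5461 + 0.2628i)/2 = (-0.5065 + 0.4534i)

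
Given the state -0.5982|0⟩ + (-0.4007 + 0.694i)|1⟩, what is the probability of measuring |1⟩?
0.6422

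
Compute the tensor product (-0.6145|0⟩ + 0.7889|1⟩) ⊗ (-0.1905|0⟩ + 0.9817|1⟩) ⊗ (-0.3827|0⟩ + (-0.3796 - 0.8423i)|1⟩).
-0.0448|000⟩ + (-0.04444 - 0.0986i)|001⟩ + 0.2309|010⟩ + (0.229 + 0.5081i)|011⟩ + 0.05751|100⟩ + (0.05705 + 0.1266i)|101⟩ - 0.2964|110⟩ + (-0.294 - 0.6523i)|111⟩

amp(|b₁b₂…⟩) = product of the factor amplitudes for bits b₁, b₂, …; only kets whose every factor amplitude is nonzero survive.
|000⟩: (-0.6145)(-0.1905)(-0.3827) = -0.0448
|001⟩: (-0.6145)(-0.1905)(-0.3796 - 0.8423i) = (-0.04444 - 0.0986i)
|010⟩: (-0.6145)(0.9817)(-0.3827) = 0.2309
|011⟩: (-0.6145)(0.9817)(-0.3796 - 0.8423i) = (0.229 + 0.5081i)
|100⟩: (0.7889)(-0.1905)(-0.3827) = 0.05751
|101⟩: (0.7889)(-0.1905)(-0.3796 - 0.8423i) = (0.05705 + 0.1266i)
|110⟩: (0.7889)(0.9817)(-0.3827) = -0.2964
|111⟩: (0.7889)(0.9817)(-0.3796 - 0.8423i) = (-0.294 - 0.6523i)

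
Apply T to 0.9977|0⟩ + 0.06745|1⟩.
0.9977|0⟩ + (0.04769 + 0.04769i)|1⟩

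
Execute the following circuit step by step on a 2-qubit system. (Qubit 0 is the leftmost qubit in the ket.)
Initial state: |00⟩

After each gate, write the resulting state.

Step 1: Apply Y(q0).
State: i|10⟩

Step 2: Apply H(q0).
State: (1/√2)i|00⟩ - (1/√2)i|10⟩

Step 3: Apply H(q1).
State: (1/2)i|00⟩ + (1/2)i|01⟩ - (1/2)i|10⟩ - (1/2)i|11⟩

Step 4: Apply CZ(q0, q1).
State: (1/2)i|00⟩ + (1/2)i|01⟩ - (1/2)i|10⟩ + (1/2)i|11⟩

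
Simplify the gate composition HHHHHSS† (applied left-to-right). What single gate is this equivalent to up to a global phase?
H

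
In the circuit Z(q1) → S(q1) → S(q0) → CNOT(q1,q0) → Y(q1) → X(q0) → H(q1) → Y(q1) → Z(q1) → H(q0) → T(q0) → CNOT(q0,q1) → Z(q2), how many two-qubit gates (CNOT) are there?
2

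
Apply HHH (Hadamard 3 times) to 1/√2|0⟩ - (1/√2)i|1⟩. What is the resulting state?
(1/2 - (1/2)i)|0⟩ + (1/2 + (1/2)i)|1⟩

H² = I, so H^3 = H: a single Hadamard. With (a, b) = (1/√2, -(1/√2)i), H gives ((a + b)/√2, (a − b)/√2) = ((1/2 - (1/2)i), (1/2 + (1/2)i)).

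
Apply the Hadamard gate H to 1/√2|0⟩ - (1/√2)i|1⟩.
(1/2 - (1/2)i)|0⟩ + (1/2 + (1/2)i)|1⟩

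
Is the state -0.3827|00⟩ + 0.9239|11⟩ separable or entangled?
Entangled

Writing the state as a|00⟩ + b|01⟩ + c|10⟩ + d|11⟩, it is a product state iff ad − bc = 0.
Here (a, b, c, d) = (-0.3827, 0, 0, 0.9239): ad − bc = (-0.3827)(0.9239) − (0)(0) = -0.3536 ≠ 0, so the state is entangled.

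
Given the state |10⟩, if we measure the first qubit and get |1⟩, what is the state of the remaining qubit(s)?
|0⟩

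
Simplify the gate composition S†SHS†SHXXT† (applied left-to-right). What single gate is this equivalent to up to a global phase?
T†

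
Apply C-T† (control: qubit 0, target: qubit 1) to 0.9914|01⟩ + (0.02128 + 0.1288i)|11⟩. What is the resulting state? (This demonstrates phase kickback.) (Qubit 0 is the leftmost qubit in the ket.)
0.9914|01⟩ + (0.1061 + 0.07603i)|11⟩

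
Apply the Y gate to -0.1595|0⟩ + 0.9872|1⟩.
-0.9872i|0⟩ - 0.1595i|1⟩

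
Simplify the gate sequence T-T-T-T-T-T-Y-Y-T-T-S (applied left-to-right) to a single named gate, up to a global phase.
S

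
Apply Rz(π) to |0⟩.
-i|0⟩

Rz(π) = [[e^(−iθ/2), 0], [0, e^(iθ/2)]] with e^(±iθ/2) = cos(θ/2) ± i·sin(θ/2); θ = π, cos(θ/2) ≈ 0, sin(θ/2) ≈ 1.
With a = amp(|0⟩) = 1 and b = amp(|1⟩) = 0:
new amp(|0⟩) = (-i)·a = -i
new amp(|1⟩) = (i)·b = 0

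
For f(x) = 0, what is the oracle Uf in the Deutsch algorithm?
I ⊗ I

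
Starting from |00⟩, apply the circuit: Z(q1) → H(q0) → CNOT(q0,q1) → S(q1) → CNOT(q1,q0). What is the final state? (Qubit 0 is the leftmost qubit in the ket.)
1/√2|00⟩ + (1/√2)i|01⟩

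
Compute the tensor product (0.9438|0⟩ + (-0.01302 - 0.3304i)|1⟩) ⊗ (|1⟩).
0.9438|01⟩ + (-0.01302 - 0.3304i)|11⟩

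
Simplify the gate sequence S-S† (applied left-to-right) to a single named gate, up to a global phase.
I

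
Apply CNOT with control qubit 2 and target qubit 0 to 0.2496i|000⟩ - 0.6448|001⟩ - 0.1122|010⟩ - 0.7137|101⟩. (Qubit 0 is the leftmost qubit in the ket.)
0.2496i|000⟩ - 0.7137|001⟩ - 0.1122|010⟩ - 0.6448|101⟩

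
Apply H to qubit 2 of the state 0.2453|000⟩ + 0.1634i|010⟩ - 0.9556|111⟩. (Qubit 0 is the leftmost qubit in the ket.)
0.1735|000⟩ + 0.1735|001⟩ + 0.1155i|010⟩ + 0.1155i|011⟩ - 0.6757|110⟩ + 0.6757|111⟩

H on qubit 2 mixes each pair of kets that differ only in qubit 2: amplitudes (a, b) of (|…0…⟩, |…1…⟩) become ((a + b)/√2, (a − b)/√2). Kets absent from the input have amplitude 0.
(|000⟩, |001⟩): (a, b) = (0.2453, 0) → (0.1735, 0.1735)
(|010⟩, |011⟩): (a, b) = (0.1634i, 0) → (0.1155i, 0.1155i)
(|110⟩, |111⟩): (a, b) = (0, -0.9556) → (-0.6757, 0.6757)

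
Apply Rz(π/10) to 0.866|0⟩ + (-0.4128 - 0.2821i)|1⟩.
(0.8553 - 0.1355i)|0⟩ + (-0.3636 - 0.3432i)|1⟩

Rz(π/10) = [[e^(−iθ/2), 0], [0, e^(iθ/2)]] with e^(±iθ/2) = cos(θ/2) ± i·sin(θ/2); θ = π/10, cos(θ/2) ≈ 0.987688, sin(θ/2) ≈ 0.156434.
With a = amp(|0⟩) = 0.866 and b = amp(|1⟩) = (-0.4128 - 0.2821i):
new amp(|0⟩) = (0.987688 - 0.156434i)·a = (0.8553 - 0.1355i)
new amp(|1⟩) = (0.987688 + 0.156434i)·b = (-0.3636 - 0.3432i)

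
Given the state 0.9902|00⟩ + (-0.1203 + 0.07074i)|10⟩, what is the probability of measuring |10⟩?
0.01948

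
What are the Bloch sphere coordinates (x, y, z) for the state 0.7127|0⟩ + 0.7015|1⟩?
(0.9999, 0, 0.01584)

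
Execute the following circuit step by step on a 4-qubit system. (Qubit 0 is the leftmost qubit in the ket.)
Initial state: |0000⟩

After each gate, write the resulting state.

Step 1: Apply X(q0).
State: |1000⟩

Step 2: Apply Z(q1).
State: |1000⟩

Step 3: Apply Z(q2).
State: |1000⟩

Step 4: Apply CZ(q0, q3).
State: |1000⟩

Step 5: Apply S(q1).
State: |1000⟩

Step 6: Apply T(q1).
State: |1000⟩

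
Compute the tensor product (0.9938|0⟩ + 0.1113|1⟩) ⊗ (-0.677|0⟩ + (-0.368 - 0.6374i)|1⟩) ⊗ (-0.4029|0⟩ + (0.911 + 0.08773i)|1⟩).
0.2711|000⟩ + (-0.6129 - 0.05902i)|001⟩ + (0.1473 + 0.2552i)|010⟩ + (-0.2776 - 0.6092i)|011⟩ + 0.03036|100⟩ + (-0.06864 - 0.00661i)|101⟩ + (0.0165 + 0.02858i)|110⟩ + (-0.03109 - 0.06822i)|111⟩

amp(|b₁b₂…⟩) = product of the factor amplitudes for bits b₁, b₂, …; only kets whose every factor amplitude is nonzero survive.
|000⟩: (0.9938)(-0.677)(-0.4029) = 0.2711
|001⟩: (0.9938)(-0.677)(0.911 + 0.08773i) = (-0.6129 - 0.05902i)
|010⟩: (0.9938)(-0.368 - 0.6374i)(-0.4029) = (0.1473 + 0.2552i)
|011⟩: (0.9938)(-0.368 - 0.6374i)(0.911 + 0.08773i) = (-0.2776 - 0.6092i)
|100⟩: (0.1113)(-0.677)(-0.4029) = 0.03036
|101⟩: (0.1113)(-0.677)(0.911 + 0.08773i) = (-0.06864 - 0.00661i)
|110⟩: (0.1113)(-0.368 - 0.6374i)(-0.4029) = (0.0165 + 0.02858i)
|111⟩: (0.1113)(-0.368 - 0.6374i)(0.911 + 0.08773i) = (-0.03109 - 0.06822i)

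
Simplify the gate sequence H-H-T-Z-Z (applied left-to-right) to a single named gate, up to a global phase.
T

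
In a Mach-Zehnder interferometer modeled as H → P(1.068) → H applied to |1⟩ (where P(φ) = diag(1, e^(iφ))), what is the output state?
(0.2591 - 0.4381i)|0⟩ + (0.7409 + 0.4381i)|1⟩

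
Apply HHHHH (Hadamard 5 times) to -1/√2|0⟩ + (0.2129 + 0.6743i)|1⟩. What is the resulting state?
(-0.3495 + 0.4768i)|0⟩ + (-0.6505 - 0.4768i)|1⟩

H² = I, so H^5 = H: a single Hadamard. With (a, b) = (-1/√2, (0.2129 + 0.6743i)), H gives ((a + b)/√2, (a − b)/√2) = ((-0.3495 + 0.4768i), (-0.6505 - 0.4768i)).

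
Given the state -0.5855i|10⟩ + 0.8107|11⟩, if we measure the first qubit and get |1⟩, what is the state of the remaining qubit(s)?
-0.5855i|0⟩ + 0.8107|1⟩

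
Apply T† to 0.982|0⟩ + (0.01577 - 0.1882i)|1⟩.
0.982|0⟩ + (-0.1219 - 0.1442i)|1⟩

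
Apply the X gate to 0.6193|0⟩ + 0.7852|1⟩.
0.7852|0⟩ + 0.6193|1⟩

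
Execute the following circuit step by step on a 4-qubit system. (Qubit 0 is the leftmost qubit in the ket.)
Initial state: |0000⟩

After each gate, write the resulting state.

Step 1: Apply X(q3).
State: |0001⟩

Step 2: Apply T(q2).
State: |0001⟩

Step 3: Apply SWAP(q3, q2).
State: |0010⟩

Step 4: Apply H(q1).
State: 1/√2|0010⟩ + 1/√2|0110⟩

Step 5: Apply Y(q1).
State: -(1/√2)i|0010⟩ + (1/√2)i|0110⟩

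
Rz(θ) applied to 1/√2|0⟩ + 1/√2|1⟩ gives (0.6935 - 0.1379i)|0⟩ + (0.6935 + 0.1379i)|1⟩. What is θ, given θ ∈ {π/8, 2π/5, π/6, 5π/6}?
π/8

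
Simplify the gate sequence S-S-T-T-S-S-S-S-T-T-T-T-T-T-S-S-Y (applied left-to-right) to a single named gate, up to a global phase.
Y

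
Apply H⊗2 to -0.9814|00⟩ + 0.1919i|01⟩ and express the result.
(-0.4907 + 0.09595i)|00⟩ + (-0.4907 - 0.09595i)|01⟩ + (-0.4907 + 0.09595i)|10⟩ + (-0.4907 - 0.09595i)|11⟩

H⊗2 gives amp(|y⟩) = (1/2) Σ_x (−1)^(x·y) amp(|x⟩), where x·y is the number of positions in which both x and y have a 1.
|00⟩: (-0.9814 + 0.1919i)/2 = (-0.4907 + 0.09595i)
|01⟩: (-0.9814 - 0.1919i)/2 = (-0.4907 - 0.09595i)
|10⟩: (-0.9814 + 0.1919i)/2 = (-0.4907 + 0.09595i)
|11⟩: (-0.9814 - 0.1919i)/2 = (-0.4907 - 0.09595i)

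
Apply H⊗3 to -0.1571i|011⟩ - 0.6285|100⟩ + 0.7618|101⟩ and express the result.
(0.04713 - 0.05554i)|000⟩ + (-0.4915 + 0.05554i)|001⟩ + (0.04713 + 0.05554i)|010⟩ + (-0.4915 - 0.05554i)|011⟩ + (-0.04713 - 0.05554i)|100⟩ + (0.4915 + 0.05554i)|101⟩ + (-0.04713 + 0.05554i)|110⟩ + (0.4915 - 0.05554i)|111⟩

H⊗3 gives amp(|y⟩) = (1/2√2) Σ_x (−1)^(x·y) amp(|x⟩), where x·y is the number of positions in which both x and y have a 1.
|000⟩: (-0.1571i - 0.6285 + 0.7618)/(2√2) = (0.04713 - 0.05554i)
|001⟩: (0.1571i - 0.6285 - 0.7618)/(2√2) = (-0.4915 + 0.05554i)
|010⟩: (0.1571i - 0.6285 + 0.7618)/(2√2) = (0.04713 + 0.05554i)
|011⟩: (-0.1571i - 0.6285 - 0.7618)/(2√2) = (-0.4915 - 0.05554i)
|100⟩: (-0.1571i + 0.6285 - 0.7618)/(2√2) = (-0.04713 - 0.05554i)
|101⟩: (0.1571i + 0.6285 + 0.7618)/(2√2) = (0.4915 + 0.05554i)
|110⟩: (0.1571i + 0.6285 - 0.7618)/(2√2) = (-0.04713 + 0.05554i)
|111⟩: (-0.1571i + 0.6285 + 0.7618)/(2√2) = (0.4915 - 0.05554i)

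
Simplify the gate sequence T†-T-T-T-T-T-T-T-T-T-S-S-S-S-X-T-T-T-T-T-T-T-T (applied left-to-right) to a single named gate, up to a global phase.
X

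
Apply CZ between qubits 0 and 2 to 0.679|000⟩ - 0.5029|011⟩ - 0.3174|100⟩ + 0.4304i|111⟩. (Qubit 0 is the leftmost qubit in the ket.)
0.679|000⟩ - 0.5029|011⟩ - 0.3174|100⟩ - 0.4304i|111⟩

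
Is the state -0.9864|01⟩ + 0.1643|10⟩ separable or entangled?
Entangled

Writing the state as a|00⟩ + b|01⟩ + c|10⟩ + d|11⟩, it is a product state iff ad − bc = 0.
Here (a, b, c, d) = (0, -0.9864, 0.1643, 0): ad − bc = (0)(0) − (-0.9864)(0.1643) = 0.1621 ≠ 0, so the state is entangled.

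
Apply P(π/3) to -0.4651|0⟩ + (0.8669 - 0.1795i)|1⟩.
-0.4651|0⟩ + (0.5889 + 0.661i)|1⟩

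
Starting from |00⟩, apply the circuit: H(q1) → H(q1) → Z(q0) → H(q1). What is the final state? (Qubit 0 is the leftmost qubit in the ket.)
1/√2|00⟩ + 1/√2|01⟩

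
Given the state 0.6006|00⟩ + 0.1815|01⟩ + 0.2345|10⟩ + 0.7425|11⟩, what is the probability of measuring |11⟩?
0.5513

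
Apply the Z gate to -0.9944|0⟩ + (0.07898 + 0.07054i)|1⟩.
-0.9944|0⟩ + (-0.07898 - 0.07054i)|1⟩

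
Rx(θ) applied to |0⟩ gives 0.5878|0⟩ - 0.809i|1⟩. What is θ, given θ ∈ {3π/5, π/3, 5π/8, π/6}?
3π/5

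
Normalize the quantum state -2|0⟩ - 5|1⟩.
-0.3714|0⟩ - 0.9285|1⟩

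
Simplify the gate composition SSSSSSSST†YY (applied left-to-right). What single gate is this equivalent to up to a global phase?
T†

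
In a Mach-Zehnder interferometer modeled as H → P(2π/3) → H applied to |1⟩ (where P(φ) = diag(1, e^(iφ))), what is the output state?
(0.75 - 0.433i)|0⟩ + (0.25 + 0.433i)|1⟩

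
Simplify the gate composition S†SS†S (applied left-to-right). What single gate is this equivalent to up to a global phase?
I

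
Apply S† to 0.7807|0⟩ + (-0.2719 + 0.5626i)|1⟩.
0.7807|0⟩ + (0.5626 + 0.2719i)|1⟩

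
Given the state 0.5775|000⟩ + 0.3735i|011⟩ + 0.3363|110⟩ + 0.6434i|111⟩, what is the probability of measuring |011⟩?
0.1395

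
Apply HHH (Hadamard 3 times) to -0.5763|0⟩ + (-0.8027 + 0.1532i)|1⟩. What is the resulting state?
(-0.9751 + 0.1083i)|0⟩ + (0.1601 - 0.1083i)|1⟩

H² = I, so H^3 = H: a single Hadamard. With (a, b) = (-0.5763, (-0.8027 + 0.1532i)), H gives ((a + b)/√2, (a − b)/√2) = ((-0.9751 + 0.1083i), (0.1601 - 0.1083i)).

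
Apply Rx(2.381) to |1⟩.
-0.9286i|0⟩ + 0.3712|1⟩

Rx(2.381) = [[cos(θ/2), −i·sin(θ/2)], [−i·sin(θ/2), cos(θ/2)]]; θ = 2.381, cos(θ/2) ≈ 0.371196, sin(θ/2) ≈ 0.928555.
With a = amp(|0⟩) = 0 and b = amp(|1⟩) = 1:
new amp(|0⟩) = (0.371196)·a + (-0.928555i)·b = -0.9286i
new amp(|1⟩) = (-0.928555i)·a + (0.371196)·b = 0.3712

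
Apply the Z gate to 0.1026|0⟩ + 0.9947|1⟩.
0.1026|0⟩ - 0.9947|1⟩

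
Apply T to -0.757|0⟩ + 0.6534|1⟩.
-0.757|0⟩ + (0.462 + 0.462i)|1⟩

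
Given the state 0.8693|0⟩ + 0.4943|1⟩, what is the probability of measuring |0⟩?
0.7557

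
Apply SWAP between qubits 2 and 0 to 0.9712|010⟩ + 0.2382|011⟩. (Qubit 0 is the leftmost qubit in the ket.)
0.9712|010⟩ + 0.2382|110⟩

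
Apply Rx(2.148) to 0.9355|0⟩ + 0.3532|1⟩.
(0.4459 - 0.3105i)|0⟩ + (0.1683 - 0.8224i)|1⟩

Rx(2.148) = [[cos(θ/2), −i·sin(θ/2)], [−i·sin(θ/2), cos(θ/2)]]; θ = 2.148, cos(θ/2) ≈ 0.476612, sin(θ/2) ≈ 0.879114.
With a = amp(|0⟩) = 0.9355 and b = amp(|1⟩) = 0.3532:
new amp(|0⟩) = (0.476612)·a + (-0.879114i)·b = (0.4459 - 0.3105i)
new amp(|1⟩) = (-0.879114i)·a + (0.476612)·b = (0.1683 - 0.8224i)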